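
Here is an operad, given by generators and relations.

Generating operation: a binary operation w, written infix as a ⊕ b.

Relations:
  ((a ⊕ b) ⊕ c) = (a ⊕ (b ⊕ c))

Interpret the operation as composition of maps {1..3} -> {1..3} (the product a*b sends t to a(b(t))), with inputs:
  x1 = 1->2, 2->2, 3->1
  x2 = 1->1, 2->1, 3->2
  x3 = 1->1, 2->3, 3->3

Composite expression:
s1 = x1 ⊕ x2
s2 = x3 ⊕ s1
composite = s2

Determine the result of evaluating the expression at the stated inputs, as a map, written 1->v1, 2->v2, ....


1->3, 2->3, 3->3

(x1 ⊕ x2) = 1->2, 2->2, 3->2
(x3 ⊕ (x1 ⊕ x2)) = 1->3, 2->3, 3->3


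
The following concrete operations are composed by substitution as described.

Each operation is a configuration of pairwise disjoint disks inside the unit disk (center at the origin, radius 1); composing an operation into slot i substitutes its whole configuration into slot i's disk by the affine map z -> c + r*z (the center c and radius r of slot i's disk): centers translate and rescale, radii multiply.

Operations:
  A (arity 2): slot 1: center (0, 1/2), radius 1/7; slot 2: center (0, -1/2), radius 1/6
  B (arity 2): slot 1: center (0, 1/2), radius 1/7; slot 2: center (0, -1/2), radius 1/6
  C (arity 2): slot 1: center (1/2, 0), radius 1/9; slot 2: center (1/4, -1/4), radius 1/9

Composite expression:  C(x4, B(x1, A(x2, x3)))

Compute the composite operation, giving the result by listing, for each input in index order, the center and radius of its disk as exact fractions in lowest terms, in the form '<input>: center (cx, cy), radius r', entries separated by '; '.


Affine substitution under C: radii multiply and x-centers shift.
tracing x4 down its 1-map path: center (1/2, 0), radius 1/9
tracing x1 down its 2-map path: center (1/4, -7/36), radius 1/63
tracing x2 down its 3-map path: center (1/4, -8/27), radius 1/378
tracing x3 down its 3-map path: center (1/4, -17/54), radius 1/324

x1: center (1/4, -7/36), radius 1/63; x2: center (1/4, -8/27), radius 1/378; x3: center (1/4, -17/54), radius 1/324; x4: center (1/2, 0), radius 1/9


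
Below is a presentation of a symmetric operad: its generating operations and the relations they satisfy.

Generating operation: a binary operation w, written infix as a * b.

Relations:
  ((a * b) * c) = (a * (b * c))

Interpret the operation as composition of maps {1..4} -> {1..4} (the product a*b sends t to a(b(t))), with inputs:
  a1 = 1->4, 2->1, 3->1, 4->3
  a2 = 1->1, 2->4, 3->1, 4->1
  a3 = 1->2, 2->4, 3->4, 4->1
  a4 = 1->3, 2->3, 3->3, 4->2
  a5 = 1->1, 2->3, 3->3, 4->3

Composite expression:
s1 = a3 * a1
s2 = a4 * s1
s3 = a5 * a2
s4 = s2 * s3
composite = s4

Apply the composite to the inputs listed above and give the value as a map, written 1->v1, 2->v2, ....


(a3 * a1) = 1->1, 2->2, 3->2, 4->4
(a4 * (a3 * a1)) = 1->3, 2->3, 3->3, 4->2
(a5 * a2) = 1->1, 2->3, 3->1, 4->1
((a4 * (a3 * a1)) * (a5 * a2)) = 1->3, 2->3, 3->3, 4->3

1->3, 2->3, 3->3, 4->3


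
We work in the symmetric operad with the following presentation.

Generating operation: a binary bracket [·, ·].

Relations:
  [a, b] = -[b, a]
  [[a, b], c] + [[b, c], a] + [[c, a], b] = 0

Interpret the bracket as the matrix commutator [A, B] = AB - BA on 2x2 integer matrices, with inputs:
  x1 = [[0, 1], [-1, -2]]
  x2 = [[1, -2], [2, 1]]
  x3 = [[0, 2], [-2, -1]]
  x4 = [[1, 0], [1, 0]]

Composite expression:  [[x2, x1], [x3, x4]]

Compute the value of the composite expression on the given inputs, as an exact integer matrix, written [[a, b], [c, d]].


[x2, x1] = [[0, 4], [4, 0]]
[x3, x4] = [[2, -2], [-3, -2]]
[[x2, x1], [x3, x4]] = [[-4, -16], [16, 4]]

[[-4, -16], [16, 4]]


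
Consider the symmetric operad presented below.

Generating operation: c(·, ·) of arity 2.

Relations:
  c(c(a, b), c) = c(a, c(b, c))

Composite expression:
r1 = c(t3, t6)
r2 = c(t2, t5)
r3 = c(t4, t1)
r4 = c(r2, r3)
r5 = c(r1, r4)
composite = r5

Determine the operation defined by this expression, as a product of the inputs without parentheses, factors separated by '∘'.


t3 ∘ t6 ∘ t2 ∘ t5 ∘ t4 ∘ t1

Every regrouping of c is equal, so read the t-inputs in written order.
c(t3, t6) collapses to t3 ∘ t6
c(t2, t5) collapses to t2 ∘ t5
c(t4, t1) collapses to t4 ∘ t1
c(c(t2, t5), c(t4, t1)) collapses to t2 ∘ t5 ∘ t4 ∘ t1
c(c(t3, t6), c(c(t2, t5), c(t4, t1))) collapses to t3 ∘ t6 ∘ t2 ∘ t5 ∘ t4 ∘ t1


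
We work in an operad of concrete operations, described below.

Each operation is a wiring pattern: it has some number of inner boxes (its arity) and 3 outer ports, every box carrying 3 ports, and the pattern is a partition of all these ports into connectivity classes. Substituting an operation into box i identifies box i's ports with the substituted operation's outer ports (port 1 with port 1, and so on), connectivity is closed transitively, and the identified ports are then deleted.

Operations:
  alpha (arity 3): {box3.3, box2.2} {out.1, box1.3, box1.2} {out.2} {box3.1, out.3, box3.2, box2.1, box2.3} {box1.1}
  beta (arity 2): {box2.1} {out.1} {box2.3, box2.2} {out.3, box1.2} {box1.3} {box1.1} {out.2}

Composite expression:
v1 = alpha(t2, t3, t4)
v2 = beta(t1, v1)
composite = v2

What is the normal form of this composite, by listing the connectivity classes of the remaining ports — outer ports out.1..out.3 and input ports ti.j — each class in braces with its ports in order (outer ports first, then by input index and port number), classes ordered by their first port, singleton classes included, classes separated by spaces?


{out.1} {out.2} {out.3, t1.2} {t1.1} {t1.3} {t2.1} {t2.2, t2.3} {t3.1, t3.3, t4.1, t4.2} {t3.2, t4.3}

Substituting into beta glues patterns; closure does the rest.
through alpha, on inputs (t2, t3, t4): {out.1, t2.2, t2.3} {out.2} {out.3, t3.1, t3.3, t4.1, t4.2} {t2.1} {t3.2, t4.3} (out.j = stage outer ports)
through beta, on inputs (t1, t2, t3, t4): {out.1} {out.2} {out.3, t1.2} {t1.1} {t1.3} {t2.1} {t2.2, t2.3} {t3.1, t3.3, t4.1, t4.2} {t3.2, t4.3} (out.j = stage outer ports)


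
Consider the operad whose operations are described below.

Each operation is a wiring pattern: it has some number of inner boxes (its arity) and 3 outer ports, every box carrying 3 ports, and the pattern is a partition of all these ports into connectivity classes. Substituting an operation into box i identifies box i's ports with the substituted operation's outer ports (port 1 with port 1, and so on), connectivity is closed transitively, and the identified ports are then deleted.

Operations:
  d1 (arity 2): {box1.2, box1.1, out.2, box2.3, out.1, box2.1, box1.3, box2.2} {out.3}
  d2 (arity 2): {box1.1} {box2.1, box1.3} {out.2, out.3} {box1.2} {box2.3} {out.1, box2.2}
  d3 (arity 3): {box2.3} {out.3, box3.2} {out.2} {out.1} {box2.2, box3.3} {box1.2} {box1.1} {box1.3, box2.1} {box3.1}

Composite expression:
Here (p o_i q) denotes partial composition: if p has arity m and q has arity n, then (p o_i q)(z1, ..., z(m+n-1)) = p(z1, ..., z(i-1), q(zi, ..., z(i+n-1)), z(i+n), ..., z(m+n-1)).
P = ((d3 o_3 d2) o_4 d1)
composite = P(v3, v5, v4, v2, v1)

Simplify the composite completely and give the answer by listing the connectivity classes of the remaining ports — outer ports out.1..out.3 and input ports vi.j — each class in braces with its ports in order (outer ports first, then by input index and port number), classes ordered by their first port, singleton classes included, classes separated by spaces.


{out.1} {out.2} {out.3, v5.2} {v1.1, v1.2, v1.3, v2.1, v2.2, v2.3, v4.3} {v3.1} {v3.2} {v3.3, v5.1} {v4.1} {v4.2} {v5.3}


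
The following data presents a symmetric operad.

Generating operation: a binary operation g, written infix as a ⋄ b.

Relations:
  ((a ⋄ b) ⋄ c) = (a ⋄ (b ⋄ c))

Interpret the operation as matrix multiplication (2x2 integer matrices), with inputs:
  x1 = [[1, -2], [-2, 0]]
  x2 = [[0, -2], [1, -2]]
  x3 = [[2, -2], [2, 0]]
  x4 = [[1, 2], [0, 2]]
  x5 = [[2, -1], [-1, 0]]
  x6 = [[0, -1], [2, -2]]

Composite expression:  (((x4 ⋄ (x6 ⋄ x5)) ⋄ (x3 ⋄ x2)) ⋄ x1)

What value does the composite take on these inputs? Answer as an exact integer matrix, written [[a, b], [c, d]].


(x6 ⋄ x5) = [[1, 0], [6, -2]]
(x4 ⋄ (x6 ⋄ x5)) = [[13, -4], [12, -4]]
(x3 ⋄ x2) = [[-2, 0], [0, -4]]
((x4 ⋄ (x6 ⋄ x5)) ⋄ (x3 ⋄ x2)) = [[-26, 16], [-24, 16]]
(((x4 ⋄ (x6 ⋄ x5)) ⋄ (x3 ⋄ x2)) ⋄ x1) = [[-58, 52], [-56, 48]]

[[-58, 52], [-56, 48]]


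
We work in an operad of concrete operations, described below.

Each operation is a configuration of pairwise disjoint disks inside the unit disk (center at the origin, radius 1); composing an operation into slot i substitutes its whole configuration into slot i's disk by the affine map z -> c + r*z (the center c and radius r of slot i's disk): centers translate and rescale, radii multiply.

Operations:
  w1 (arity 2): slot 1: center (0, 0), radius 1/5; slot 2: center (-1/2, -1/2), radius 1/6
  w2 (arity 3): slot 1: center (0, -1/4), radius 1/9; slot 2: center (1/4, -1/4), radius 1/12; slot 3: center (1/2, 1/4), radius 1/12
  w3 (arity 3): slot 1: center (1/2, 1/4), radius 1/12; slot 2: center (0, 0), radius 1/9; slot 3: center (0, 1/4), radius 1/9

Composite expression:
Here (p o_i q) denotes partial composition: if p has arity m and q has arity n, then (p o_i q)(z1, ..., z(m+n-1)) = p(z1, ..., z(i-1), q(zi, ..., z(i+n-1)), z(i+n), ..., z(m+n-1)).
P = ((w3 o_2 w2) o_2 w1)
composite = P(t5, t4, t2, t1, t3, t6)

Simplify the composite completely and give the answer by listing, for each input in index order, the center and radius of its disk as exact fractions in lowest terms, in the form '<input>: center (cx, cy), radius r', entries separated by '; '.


Each t-disk chains the slot maps above it in w3; radii multiply.
input t5: composing its 1 substitution step yields center (1/2, 1/4), radius 1/12
input t4: composing its 3 substitution steps yields center (0, -1/36), radius 1/405
input t2: composing its 3 substitution steps yields center (-1/162, -11/324), radius 1/486
input t1: composing its 2 substitution steps yields center (1/36, -1/36), radius 1/108
input t3: composing its 2 substitution steps yields center (1/18, 1/36), radius 1/108
input t6: composing its 1 substitution step yields center (0, 1/4), radius 1/9

t1: center (1/36, -1/36), radius 1/108; t2: center (-1/162, -11/324), radius 1/486; t3: center (1/18, 1/36), radius 1/108; t4: center (0, -1/36), radius 1/405; t5: center (1/2, 1/4), radius 1/12; t6: center (0, 1/4), radius 1/9


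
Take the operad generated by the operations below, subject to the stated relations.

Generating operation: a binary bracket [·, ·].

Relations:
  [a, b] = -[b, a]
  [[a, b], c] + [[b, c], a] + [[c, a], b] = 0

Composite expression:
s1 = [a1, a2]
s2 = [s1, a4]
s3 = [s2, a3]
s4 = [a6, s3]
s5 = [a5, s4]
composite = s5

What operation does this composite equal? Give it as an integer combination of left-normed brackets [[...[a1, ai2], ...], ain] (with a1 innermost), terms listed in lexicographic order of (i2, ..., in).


[[[[[a1, a2], a4], a3], a6], a5]

Antisymmetry and Jacobi reduce to a1-anchored left-normed brackets.
Composite bracket: [a5, [a6, [[[a1, a2], a4], a3]]]
Applying ab - ba throughout gives 32 signed words (2^5 = 32).
Only words starting with a1 matter:
  a1a2a4a3a6a5 appears with sign +1, giving the term +[[[[[a1, a2], a4], a3], a6], a5]


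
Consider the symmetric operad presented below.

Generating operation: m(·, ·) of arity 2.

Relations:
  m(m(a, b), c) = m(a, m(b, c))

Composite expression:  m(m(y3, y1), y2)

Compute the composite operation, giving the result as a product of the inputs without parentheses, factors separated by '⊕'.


y3 ⊕ y1 ⊕ y2

Key point: m is associative — brackets drop, the y-order remains.
m(y3, y1) linearizes to y3 ⊕ y1
m(m(y3, y1), y2) linearizes to y3 ⊕ y1 ⊕ y2


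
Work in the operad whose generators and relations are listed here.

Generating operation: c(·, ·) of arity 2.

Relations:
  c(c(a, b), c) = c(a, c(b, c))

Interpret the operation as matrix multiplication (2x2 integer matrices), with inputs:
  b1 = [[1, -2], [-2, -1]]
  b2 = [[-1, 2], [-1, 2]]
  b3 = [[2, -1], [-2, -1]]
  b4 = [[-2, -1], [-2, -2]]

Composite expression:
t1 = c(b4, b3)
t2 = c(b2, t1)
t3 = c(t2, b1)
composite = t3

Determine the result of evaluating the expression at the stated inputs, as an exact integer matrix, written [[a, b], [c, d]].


c(b4, b3) = [[-2, 3], [0, 4]]
c(b2, c(b4, b3)) = [[2, 5], [2, 5]]
c(c(b2, c(b4, b3)), b1) = [[-8, -9], [-8, -9]]

[[-8, -9], [-8, -9]]


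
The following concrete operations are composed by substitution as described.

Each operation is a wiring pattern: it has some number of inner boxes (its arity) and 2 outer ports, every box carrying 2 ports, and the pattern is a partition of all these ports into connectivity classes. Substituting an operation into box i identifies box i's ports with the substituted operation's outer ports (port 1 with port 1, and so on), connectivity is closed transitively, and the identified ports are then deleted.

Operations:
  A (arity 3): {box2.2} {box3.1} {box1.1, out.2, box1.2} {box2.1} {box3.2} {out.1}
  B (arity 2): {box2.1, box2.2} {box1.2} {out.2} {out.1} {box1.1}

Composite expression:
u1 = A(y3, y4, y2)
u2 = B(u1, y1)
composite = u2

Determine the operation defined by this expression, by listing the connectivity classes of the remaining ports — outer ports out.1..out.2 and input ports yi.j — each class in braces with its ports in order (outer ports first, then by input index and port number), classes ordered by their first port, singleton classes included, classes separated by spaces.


Reachability decides: close wires over B-identified ports.
through A, on inputs (y3, y4, y2): {out.1} {out.2, y3.1, y3.2} {y2.1} {y2.2} {y4.1} {y4.2} (out.j = stage outer ports)
through B, on inputs (y3, y4, y2, y1): {out.1} {out.2} {y1.1, y1.2} {y2.1} {y2.2} {y3.1, y3.2} {y4.1} {y4.2} (out.j = stage outer ports)

{out.1} {out.2} {y1.1, y1.2} {y2.1} {y2.2} {y3.1, y3.2} {y4.1} {y4.2}


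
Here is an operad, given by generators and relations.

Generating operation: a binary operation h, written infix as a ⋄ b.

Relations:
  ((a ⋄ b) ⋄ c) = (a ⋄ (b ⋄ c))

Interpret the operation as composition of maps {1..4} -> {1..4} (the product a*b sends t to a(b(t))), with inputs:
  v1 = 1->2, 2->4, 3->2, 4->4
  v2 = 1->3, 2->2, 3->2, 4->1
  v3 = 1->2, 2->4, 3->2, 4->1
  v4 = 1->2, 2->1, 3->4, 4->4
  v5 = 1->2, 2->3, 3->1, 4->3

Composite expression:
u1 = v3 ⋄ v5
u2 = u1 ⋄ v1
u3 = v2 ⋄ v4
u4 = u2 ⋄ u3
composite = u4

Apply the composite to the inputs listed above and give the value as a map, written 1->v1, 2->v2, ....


1->2, 2->2, 3->2, 4->2


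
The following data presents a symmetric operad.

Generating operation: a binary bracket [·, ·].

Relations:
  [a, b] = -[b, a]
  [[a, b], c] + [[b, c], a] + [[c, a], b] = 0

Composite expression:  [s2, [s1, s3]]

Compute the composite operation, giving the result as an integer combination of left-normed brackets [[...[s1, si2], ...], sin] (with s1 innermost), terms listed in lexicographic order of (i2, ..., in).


-[[s1, s3], s2]


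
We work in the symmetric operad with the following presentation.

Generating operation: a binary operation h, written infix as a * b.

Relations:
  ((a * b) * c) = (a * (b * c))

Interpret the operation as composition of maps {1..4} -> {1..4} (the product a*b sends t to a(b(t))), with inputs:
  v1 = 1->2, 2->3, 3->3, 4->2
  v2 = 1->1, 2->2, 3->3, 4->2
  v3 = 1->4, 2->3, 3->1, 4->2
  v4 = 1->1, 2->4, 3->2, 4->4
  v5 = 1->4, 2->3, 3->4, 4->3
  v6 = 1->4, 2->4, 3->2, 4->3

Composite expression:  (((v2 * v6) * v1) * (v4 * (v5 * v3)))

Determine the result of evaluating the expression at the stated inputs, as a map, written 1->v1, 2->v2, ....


1->2, 2->2, 3->2, 4->2

(v2 * v6) = 1->2, 2->2, 3->2, 4->3
((v2 * v6) * v1) = 1->2, 2->2, 3->2, 4->2
(v5 * v3) = 1->3, 2->4, 3->4, 4->3
(v4 * (v5 * v3)) = 1->2, 2->4, 3->4, 4->2
(((v2 * v6) * v1) * (v4 * (v5 * v3))) = 1->2, 2->2, 3->2, 4->2


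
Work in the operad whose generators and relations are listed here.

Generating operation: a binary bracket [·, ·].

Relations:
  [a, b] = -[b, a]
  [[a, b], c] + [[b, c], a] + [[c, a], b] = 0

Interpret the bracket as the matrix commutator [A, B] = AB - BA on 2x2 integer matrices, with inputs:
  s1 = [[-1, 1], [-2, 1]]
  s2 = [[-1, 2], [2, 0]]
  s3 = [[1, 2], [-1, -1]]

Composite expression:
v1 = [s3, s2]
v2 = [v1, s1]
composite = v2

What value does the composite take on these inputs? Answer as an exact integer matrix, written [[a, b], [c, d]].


[s3, s2] = [[6, 6], [-3, -6]]
[[s3, s2], s1] = [[-9, 24], [30, 9]]

[[-9, 24], [30, 9]]


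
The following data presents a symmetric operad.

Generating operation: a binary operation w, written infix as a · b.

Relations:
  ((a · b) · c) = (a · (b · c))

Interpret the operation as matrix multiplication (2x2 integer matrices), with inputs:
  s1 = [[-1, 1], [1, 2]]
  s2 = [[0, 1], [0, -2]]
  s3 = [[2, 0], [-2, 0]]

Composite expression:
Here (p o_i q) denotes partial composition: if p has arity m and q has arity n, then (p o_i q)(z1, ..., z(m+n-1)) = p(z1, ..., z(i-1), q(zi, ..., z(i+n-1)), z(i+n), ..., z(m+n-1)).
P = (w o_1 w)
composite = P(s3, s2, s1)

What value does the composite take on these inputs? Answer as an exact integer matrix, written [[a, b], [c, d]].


[[2, 4], [-2, -4]]

(s3 · s2) = [[0, 2], [0, -2]]
((s3 · s2) · s1) = [[2, 4], [-2, -4]]


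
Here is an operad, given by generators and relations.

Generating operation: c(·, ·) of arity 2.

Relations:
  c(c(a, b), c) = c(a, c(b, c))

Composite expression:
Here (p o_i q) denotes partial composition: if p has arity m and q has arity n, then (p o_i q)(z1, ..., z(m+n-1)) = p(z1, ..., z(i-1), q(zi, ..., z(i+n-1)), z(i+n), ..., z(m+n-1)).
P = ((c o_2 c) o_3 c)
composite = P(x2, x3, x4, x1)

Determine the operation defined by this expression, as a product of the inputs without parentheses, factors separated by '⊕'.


All parenthesizations of c agree; list the x-inputs left to right.
c(x4, x1) spells out as x4 ⊕ x1
c(x3, c(x4, x1)) spells out as x3 ⊕ x4 ⊕ x1
c(x2, c(x3, c(x4, x1))) spells out as x2 ⊕ x3 ⊕ x4 ⊕ x1

x2 ⊕ x3 ⊕ x4 ⊕ x1


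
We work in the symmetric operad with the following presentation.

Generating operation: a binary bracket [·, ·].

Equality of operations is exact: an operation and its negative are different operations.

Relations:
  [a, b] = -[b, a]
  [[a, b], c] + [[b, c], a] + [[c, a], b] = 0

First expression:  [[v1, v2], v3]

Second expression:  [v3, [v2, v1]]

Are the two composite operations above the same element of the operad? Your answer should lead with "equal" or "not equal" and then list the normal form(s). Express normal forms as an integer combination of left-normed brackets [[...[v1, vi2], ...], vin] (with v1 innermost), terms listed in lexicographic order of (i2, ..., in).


equal; both compose to [[v1, v2], v3]

In normal form, the first expression is [[v1, v2], v3]
In normal form, the second expression is [[v1, v2], v3]
Same normal form: equal.


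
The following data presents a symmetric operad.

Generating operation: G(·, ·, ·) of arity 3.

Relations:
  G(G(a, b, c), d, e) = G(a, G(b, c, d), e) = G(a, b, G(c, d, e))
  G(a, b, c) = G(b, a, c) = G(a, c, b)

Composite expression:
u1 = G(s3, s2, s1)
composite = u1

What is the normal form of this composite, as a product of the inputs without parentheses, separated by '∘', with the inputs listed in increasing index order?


s1 ∘ s2 ∘ s3

Shape and order are irrelevant to G; the s-input set decides.
G(s3, s2, s1) reduces to s3 ∘ s2 ∘ s1
sorting the factors by input index: s1 ∘ s2 ∘ s3


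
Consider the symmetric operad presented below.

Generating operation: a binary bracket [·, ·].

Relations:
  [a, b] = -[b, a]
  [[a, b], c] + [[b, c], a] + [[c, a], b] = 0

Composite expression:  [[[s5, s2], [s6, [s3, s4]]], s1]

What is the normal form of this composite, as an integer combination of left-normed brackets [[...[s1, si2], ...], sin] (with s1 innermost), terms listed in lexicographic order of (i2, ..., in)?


-[[[[[s1, s2], s5], s3], s4], s6] + [[[[[s1, s2], s5], s4], s3], s6] + [[[[[s1, s2], s5], s6], s3], s4] - [[[[[s1, s2], s5], s6], s4], s3] + [[[[[s1, s3], s4], s6], s2], s5] - [[[[[s1, s3], s4], s6], s5], s2] - [[[[[s1, s4], s3], s6], s2], s5] + [[[[[s1, s4], s3], s6], s5], s2] + [[[[[s1, s5], s2], s3], s4], s6] - [[[[[s1, s5], s2], s4], s3], s6] - [[[[[s1, s5], s2], s6], s3], s4] + [[[[[s1, s5], s2], s6], s4], s3] - [[[[[s1, s6], s3], s4], s2], s5] + [[[[[s1, s6], s3], s4], s5], s2] + [[[[[s1, s6], s4], s3], s2], s5] - [[[[[s1, s6], s4], s3], s5], s2]

Skip Jacobi rewriting: expand, keep s1-initial words, read off terms.
Composite bracket: [[[s5, s2], [s6, [s3, s4]]], s1]
Each bracket splits as ab - ba, giving 32 signed words (2^5 = 32).
Coefficients come from the s1-initial words:
  word s1s2s5s3s4s6 has sign -1, contributing -[[[[[s1, s2], s5], s3], s4], s6]
  word s1s2s5s4s3s6 has sign +1, contributing +[[[[[s1, s2], s5], s4], s3], s6]
  word s1s2s5s6s3s4 has sign +1, contributing +[[[[[s1, s2], s5], s6], s3], s4]
  word s1s2s5s6s4s3 has sign -1, contributing -[[[[[s1, s2], s5], s6], s4], s3]
  word s1s3s4s6s2s5 has sign +1, contributing +[[[[[s1, s3], s4], s6], s2], s5]
  word s1s3s4s6s5s2 has sign -1, contributing -[[[[[s1, s3], s4], s6], s5], s2]
  word s1s4s3s6s2s5 has sign -1, contributing -[[[[[s1, s4], s3], s6], s2], s5]
  word s1s4s3s6s5s2 has sign +1, contributing +[[[[[s1, s4], s3], s6], s5], s2]
  word s1s5s2s3s4s6 has sign +1, contributing +[[[[[s1, s5], s2], s3], s4], s6]
  word s1s5s2s4s3s6 has sign -1, contributing -[[[[[s1, s5], s2], s4], s3], s6]
  word s1s5s2s6s3s4 has sign -1, contributing -[[[[[s1, s5], s2], s6], s3], s4]
  word s1s5s2s6s4s3 has sign +1, contributing +[[[[[s1, s5], s2], s6], s4], s3]
  word s1s6s3s4s2s5 has sign -1, contributing -[[[[[s1, s6], s3], s4], s2], s5]
  word s1s6s3s4s5s2 has sign +1, contributing +[[[[[s1, s6], s3], s4], s5], s2]
  word s1s6s4s3s2s5 has sign +1, contributing +[[[[[s1, s6], s4], s3], s2], s5]
  word s1s6s4s3s5s2 has sign -1, contributing -[[[[[s1, s6], s4], s3], s5], s2]


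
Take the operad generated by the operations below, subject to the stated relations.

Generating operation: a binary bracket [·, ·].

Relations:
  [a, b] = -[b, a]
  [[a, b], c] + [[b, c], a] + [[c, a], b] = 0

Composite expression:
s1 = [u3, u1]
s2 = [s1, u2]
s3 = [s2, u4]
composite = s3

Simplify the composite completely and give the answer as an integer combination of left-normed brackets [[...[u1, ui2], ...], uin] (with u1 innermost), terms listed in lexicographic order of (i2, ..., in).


-[[[u1, u3], u2], u4]

Skip Jacobi rewriting: expand, keep u1-initial words, read off terms.
Composite bracket: [[[u3, u1], u2], u4]
Each bracket splits as ab - ba, giving 8 signed words (2^3 = 8).
Coefficients come from the u1-initial words:
  the word u1u3u2u4 carries sign -1 and contributes -[[[u1, u3], u2], u4]


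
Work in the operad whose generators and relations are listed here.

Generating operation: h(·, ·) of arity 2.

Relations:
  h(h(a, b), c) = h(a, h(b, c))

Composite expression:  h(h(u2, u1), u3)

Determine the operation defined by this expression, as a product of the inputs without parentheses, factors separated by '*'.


u2 * u1 * u3

Key point: h is associative — brackets drop, the u-order remains.
h(u2, u1) collapses to u2 * u1
h(h(u2, u1), u3) collapses to u2 * u1 * u3


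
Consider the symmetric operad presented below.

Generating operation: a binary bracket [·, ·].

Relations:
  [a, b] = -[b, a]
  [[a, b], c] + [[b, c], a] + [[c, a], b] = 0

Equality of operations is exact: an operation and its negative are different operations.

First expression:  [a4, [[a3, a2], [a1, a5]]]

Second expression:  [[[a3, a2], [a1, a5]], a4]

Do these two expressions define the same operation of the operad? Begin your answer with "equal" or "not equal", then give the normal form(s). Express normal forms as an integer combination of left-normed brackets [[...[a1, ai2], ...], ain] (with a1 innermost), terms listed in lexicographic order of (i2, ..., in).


not equal; the first gives -[[[[a1, a5], a2], a3], a4] + [[[[a1, a5], a3], a2], a4] and the second [[[[a1, a5], a2], a3], a4] - [[[[a1, a5], a3], a2], a4]

Normal form of the first expression: -[[[[a1, a5], a2], a3], a4] + [[[[a1, a5], a3], a2], a4]
Normal form of the second expression: [[[[a1, a5], a2], a3], a4] - [[[[a1, a5], a3], a2], a4]
The normal forms differ: not equal.


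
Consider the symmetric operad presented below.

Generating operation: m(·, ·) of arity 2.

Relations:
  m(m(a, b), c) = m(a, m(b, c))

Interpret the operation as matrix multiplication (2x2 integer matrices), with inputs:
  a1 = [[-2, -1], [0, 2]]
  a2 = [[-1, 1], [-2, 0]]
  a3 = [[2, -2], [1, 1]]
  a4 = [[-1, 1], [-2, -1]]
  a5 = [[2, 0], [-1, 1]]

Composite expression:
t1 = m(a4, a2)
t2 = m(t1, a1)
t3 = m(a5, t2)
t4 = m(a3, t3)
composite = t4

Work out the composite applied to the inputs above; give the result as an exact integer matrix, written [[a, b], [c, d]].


[[28, 10], [-6, -9]]

m(a4, a2) = [[-1, -1], [4, -2]]
m(m(a4, a2), a1) = [[2, -1], [-8, -8]]
m(a5, m(m(a4, a2), a1)) = [[4, -2], [-10, -7]]
m(a3, m(a5, m(m(a4, a2), a1))) = [[28, 10], [-6, -9]]


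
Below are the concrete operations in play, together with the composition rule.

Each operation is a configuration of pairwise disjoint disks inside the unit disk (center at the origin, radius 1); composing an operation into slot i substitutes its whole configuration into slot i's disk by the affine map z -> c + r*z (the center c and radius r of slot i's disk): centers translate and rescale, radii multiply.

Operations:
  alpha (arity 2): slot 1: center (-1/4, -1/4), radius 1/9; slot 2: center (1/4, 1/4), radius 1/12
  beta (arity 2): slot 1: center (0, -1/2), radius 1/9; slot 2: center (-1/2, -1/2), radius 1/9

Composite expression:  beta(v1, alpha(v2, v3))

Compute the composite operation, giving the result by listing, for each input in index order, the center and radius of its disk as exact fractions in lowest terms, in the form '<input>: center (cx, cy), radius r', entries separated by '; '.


v1: center (0, -1/2), radius 1/9; v2: center (-19/36, -19/36), radius 1/81; v3: center (-17/36, -17/36), radius 1/108

Affine substitution under beta: radii multiply and v-centers shift.
v1 passes through 1 substitution, ending at center (0, -1/2), radius 1/9
v2 passes through 2 substitutions, ending at center (-19/36, -19/36), radius 1/81
v3 passes through 2 substitutions, ending at center (-17/36, -17/36), radius 1/108


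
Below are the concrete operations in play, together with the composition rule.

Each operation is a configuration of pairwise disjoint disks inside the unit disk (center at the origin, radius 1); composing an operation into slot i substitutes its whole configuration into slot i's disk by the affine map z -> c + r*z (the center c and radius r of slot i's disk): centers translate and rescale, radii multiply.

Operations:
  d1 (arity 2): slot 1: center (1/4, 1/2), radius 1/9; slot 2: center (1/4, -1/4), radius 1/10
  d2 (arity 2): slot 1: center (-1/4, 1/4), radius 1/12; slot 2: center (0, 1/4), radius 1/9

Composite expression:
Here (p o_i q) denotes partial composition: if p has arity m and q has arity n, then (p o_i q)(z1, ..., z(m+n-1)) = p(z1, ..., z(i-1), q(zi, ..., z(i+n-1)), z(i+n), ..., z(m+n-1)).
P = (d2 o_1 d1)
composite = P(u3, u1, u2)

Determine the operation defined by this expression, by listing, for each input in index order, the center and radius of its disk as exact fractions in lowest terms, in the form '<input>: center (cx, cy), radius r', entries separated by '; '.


Nesting under d2 composes maps z -> c + r*z down each u-path.
input u3: applying the 2 nested substitutions gives center (-11/48, 7/24), radius 1/108
input u1: applying the 2 nested substitutions gives center (-11/48, 11/48), radius 1/120
input u2: applying the 1 nested substitution gives center (0, 1/4), radius 1/9

u1: center (-11/48, 11/48), radius 1/120; u2: center (0, 1/4), radius 1/9; u3: center (-11/48, 7/24), radius 1/108


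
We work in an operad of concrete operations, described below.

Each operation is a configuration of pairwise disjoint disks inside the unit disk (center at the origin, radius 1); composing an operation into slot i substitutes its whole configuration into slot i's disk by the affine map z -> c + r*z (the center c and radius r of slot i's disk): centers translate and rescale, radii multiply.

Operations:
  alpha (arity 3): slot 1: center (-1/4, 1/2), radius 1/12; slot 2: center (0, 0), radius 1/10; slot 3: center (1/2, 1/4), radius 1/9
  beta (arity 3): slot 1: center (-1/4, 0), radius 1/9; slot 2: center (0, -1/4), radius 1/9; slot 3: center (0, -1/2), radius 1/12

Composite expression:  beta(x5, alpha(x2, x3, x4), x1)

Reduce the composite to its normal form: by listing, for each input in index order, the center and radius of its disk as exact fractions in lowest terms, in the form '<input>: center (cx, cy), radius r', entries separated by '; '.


x1: center (0, -1/2), radius 1/12; x2: center (-1/36, -7/36), radius 1/108; x3: center (0, -1/4), radius 1/90; x4: center (1/18, -2/9), radius 1/81; x5: center (-1/4, 0), radius 1/9

Affine substitution under beta: radii multiply and x-centers shift.
input x5: composing its 1 substitution step yields center (-1/4, 0), radius 1/9
input x2: composing its 2 substitution steps yields center (-1/36, -7/36), radius 1/108
input x3: composing its 2 substitution steps yields center (0, -1/4), radius 1/90
input x4: composing its 2 substitution steps yields center (1/18, -2/9), radius 1/81
input x1: composing its 1 substitution step yields center (0, -1/2), radius 1/12


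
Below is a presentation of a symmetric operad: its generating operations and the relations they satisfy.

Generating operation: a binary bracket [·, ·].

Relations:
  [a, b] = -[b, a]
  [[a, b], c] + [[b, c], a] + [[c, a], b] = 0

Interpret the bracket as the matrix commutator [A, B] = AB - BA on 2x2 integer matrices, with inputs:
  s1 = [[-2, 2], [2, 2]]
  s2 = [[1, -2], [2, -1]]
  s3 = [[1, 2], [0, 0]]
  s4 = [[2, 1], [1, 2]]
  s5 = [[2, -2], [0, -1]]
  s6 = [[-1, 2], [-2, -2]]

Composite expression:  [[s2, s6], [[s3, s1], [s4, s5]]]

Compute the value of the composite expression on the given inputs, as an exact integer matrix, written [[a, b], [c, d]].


[[192, -288], [288, -192]]

[s2, s6] = [[0, 6], [6, 0]]
[s3, s1] = [[4, 10], [-2, -4]]
[s4, s5] = [[2, -3], [3, -2]]
[[s3, s1], [s4, s5]] = [[24, -64], [-32, -24]]
[[s2, s6], [[s3, s1], [s4, s5]]] = [[192, -288], [288, -192]]


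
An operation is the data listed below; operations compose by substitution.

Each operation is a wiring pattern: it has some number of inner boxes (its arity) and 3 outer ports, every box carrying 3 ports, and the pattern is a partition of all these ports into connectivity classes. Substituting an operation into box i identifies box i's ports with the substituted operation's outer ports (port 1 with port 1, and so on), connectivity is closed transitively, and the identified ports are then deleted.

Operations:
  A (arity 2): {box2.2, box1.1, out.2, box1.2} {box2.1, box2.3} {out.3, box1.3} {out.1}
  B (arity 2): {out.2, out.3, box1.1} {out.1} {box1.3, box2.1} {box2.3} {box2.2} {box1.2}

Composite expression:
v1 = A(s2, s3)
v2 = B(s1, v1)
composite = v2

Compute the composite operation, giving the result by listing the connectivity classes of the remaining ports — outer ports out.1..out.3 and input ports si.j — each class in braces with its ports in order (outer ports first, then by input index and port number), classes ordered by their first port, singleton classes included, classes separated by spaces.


Treat the ports identified at B as solder joints: merge, then drop.
stage A: inputs (s2, s3), connectivity {out.1} {out.2, s2.1, s2.2, s3.2} {out.3, s2.3} {s3.1, s3.3}, out.j its boundary
stage B: inputs (s1, s2, s3), connectivity {out.1} {out.2, out.3, s1.1} {s1.2} {s1.3} {s2.1, s2.2, s3.2} {s2.3} {s3.1, s3.3}, out.j its boundary

{out.1} {out.2, out.3, s1.1} {s1.2} {s1.3} {s2.1, s2.2, s3.2} {s2.3} {s3.1, s3.3}


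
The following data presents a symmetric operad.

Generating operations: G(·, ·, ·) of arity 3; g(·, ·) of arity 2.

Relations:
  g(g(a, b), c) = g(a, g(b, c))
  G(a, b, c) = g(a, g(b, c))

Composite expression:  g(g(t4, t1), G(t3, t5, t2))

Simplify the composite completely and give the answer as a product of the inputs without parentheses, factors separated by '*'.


t4 * t1 * t3 * t5 * t2

All parenthesizations of g agree; list the t-inputs left to right.
g(t4, t1) linearizes to t4 * t1
G(t3, t5, t2) linearizes to t3 * t5 * t2
g(g(t4, t1), G(t3, t5, t2)) linearizes to t4 * t1 * t3 * t5 * t2


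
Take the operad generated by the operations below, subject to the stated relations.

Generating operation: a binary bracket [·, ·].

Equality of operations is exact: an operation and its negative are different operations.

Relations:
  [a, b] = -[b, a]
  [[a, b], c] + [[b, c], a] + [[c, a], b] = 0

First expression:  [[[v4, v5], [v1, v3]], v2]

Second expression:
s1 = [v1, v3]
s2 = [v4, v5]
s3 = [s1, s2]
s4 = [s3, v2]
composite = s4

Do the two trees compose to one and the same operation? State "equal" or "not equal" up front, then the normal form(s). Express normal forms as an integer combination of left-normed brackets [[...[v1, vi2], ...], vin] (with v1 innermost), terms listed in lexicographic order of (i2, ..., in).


not equal; the first gives -[[[[v1, v3], v4], v5], v2] + [[[[v1, v3], v5], v4], v2] and the second [[[[v1, v3], v4], v5], v2] - [[[[v1, v3], v5], v4], v2]

Reducing the first expression gives -[[[[v1, v3], v4], v5], v2] + [[[[v1, v3], v5], v4], v2]
Reducing the second expression gives [[[[v1, v3], v4], v5], v2] - [[[[v1, v3], v5], v4], v2]
Distinct normal forms: not equal.


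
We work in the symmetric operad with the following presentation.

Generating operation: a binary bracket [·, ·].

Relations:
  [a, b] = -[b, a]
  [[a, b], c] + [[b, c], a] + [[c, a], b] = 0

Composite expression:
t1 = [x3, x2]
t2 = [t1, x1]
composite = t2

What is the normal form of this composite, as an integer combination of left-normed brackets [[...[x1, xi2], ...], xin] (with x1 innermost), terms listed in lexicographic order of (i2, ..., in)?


A multilinear Lie element is pinned by x1-initial words (x1 innermost).
Composite bracket: [[x3, x2], x1]
The bracket unfolds into 4 signed words via [a, b] = ab - ba (2^2 = 4).
Words beginning with x1 determine it all:
  x1x2x3 appears with sign +1, giving the term +[[x1, x2], x3]
  x1x3x2 appears with sign -1, giving the term -[[x1, x3], x2]

[[x1, x2], x3] - [[x1, x3], x2]


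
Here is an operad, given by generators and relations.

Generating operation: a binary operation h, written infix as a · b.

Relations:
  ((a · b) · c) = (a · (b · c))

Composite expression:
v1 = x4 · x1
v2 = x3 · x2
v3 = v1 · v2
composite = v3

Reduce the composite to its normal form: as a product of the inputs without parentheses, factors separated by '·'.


x4 · x1 · x3 · x2


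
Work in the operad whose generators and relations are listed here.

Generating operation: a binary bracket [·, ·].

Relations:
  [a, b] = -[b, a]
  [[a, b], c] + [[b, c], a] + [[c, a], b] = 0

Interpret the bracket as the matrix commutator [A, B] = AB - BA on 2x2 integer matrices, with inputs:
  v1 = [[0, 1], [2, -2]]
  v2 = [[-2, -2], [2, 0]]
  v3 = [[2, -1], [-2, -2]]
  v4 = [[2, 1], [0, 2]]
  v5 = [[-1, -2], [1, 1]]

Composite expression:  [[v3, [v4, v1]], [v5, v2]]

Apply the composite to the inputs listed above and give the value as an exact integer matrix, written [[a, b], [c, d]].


[v4, v1] = [[2, -2], [0, -2]]
[v3, [v4, v1]] = [[-4, -4], [-8, 4]]
[v5, v2] = [[-2, 0], [2, 2]]
[[v3, [v4, v1]], [v5, v2]] = [[-8, -16], [48, 8]]

[[-8, -16], [48, 8]]


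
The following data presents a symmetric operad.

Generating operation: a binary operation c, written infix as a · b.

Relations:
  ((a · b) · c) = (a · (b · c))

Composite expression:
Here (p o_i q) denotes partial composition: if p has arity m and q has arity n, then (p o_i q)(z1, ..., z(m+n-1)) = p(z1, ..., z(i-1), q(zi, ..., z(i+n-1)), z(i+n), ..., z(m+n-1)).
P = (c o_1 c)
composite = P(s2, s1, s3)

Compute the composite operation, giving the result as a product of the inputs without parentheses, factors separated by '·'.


s2 · s1 · s3

Key point: c is associative — brackets drop, the s-order remains.
(s2 · s1) spells out as s2 · s1
((s2 · s1) · s3) spells out as s2 · s1 · s3


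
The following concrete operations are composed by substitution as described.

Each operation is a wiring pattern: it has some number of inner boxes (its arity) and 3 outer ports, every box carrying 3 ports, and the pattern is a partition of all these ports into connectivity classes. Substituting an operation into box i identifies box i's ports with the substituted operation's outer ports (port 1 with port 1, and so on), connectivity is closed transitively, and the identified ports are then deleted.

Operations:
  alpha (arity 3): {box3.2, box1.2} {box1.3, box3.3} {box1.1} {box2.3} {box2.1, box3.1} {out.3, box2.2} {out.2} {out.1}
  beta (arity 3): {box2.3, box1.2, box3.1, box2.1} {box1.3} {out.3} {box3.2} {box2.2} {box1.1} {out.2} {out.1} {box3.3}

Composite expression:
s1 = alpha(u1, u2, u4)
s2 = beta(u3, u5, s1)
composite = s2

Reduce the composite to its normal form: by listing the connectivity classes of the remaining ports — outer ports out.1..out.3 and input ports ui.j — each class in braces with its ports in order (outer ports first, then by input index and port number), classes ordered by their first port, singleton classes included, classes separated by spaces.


Reachability decides: close wires over beta-identified ports.
the subtree at alpha composes to {out.1} {out.2} {out.3, u2.2} {u1.1} {u1.2, u4.2} {u1.3, u4.3} {u2.1, u4.1} {u2.3} on (u1, u2, u4); out.j = own outer ports
the subtree at beta composes to {out.1} {out.2} {out.3} {u1.1} {u1.2, u4.2} {u1.3, u4.3} {u2.1, u4.1} {u2.2} {u2.3} {u3.1} {u3.2, u5.1, u5.3} {u3.3} {u5.2} on (u3, u5, u1, u2, u4); out.j = own outer ports

{out.1} {out.2} {out.3} {u1.1} {u1.2, u4.2} {u1.3, u4.3} {u2.1, u4.1} {u2.2} {u2.3} {u3.1} {u3.2, u5.1, u5.3} {u3.3} {u5.2}


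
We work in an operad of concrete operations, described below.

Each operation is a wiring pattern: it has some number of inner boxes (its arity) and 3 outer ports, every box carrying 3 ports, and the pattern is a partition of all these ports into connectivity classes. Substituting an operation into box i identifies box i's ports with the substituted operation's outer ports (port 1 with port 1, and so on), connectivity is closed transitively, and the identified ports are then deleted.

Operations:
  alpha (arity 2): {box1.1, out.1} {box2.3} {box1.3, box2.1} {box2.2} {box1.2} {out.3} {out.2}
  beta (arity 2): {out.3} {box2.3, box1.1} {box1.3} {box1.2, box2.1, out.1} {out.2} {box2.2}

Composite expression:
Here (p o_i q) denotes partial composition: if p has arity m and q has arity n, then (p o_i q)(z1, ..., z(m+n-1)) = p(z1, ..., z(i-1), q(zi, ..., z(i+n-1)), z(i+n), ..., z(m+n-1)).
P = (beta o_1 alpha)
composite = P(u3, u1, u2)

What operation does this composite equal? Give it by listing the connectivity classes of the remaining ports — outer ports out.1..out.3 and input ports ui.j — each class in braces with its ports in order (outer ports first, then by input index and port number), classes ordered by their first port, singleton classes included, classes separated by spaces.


{out.1, u2.1} {out.2} {out.3} {u1.1, u3.3} {u1.2} {u1.3} {u2.2} {u2.3, u3.1} {u3.2}


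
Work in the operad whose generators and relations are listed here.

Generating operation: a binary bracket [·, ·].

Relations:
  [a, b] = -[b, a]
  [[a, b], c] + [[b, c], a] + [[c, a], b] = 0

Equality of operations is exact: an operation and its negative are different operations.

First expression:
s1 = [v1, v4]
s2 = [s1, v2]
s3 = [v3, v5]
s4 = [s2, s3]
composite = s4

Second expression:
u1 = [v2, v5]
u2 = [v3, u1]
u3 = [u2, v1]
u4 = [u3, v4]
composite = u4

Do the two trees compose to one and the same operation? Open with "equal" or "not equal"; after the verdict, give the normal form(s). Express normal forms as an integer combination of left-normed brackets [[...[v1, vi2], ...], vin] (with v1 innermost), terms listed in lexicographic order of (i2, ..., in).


Normal form of the first expression: [[[[v1, v4], v2], v3], v5] - [[[[v1, v4], v2], v5], v3]
Normal form of the second expression: [[[[v1, v2], v5], v3], v4] - [[[[v1, v3], v2], v5], v4] + [[[[v1, v3], v5], v2], v4] - [[[[v1, v5], v2], v3], v4]
Distinct normal forms: not equal.

not equal; first: [[[[v1, v4], v2], v3], v5] - [[[[v1, v4], v2], v5], v3]; second: [[[[v1, v2], v5], v3], v4] - [[[[v1, v3], v2], v5], v4] + [[[[v1, v3], v5], v2], v4] - [[[[v1, v5], v2], v3], v4]
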